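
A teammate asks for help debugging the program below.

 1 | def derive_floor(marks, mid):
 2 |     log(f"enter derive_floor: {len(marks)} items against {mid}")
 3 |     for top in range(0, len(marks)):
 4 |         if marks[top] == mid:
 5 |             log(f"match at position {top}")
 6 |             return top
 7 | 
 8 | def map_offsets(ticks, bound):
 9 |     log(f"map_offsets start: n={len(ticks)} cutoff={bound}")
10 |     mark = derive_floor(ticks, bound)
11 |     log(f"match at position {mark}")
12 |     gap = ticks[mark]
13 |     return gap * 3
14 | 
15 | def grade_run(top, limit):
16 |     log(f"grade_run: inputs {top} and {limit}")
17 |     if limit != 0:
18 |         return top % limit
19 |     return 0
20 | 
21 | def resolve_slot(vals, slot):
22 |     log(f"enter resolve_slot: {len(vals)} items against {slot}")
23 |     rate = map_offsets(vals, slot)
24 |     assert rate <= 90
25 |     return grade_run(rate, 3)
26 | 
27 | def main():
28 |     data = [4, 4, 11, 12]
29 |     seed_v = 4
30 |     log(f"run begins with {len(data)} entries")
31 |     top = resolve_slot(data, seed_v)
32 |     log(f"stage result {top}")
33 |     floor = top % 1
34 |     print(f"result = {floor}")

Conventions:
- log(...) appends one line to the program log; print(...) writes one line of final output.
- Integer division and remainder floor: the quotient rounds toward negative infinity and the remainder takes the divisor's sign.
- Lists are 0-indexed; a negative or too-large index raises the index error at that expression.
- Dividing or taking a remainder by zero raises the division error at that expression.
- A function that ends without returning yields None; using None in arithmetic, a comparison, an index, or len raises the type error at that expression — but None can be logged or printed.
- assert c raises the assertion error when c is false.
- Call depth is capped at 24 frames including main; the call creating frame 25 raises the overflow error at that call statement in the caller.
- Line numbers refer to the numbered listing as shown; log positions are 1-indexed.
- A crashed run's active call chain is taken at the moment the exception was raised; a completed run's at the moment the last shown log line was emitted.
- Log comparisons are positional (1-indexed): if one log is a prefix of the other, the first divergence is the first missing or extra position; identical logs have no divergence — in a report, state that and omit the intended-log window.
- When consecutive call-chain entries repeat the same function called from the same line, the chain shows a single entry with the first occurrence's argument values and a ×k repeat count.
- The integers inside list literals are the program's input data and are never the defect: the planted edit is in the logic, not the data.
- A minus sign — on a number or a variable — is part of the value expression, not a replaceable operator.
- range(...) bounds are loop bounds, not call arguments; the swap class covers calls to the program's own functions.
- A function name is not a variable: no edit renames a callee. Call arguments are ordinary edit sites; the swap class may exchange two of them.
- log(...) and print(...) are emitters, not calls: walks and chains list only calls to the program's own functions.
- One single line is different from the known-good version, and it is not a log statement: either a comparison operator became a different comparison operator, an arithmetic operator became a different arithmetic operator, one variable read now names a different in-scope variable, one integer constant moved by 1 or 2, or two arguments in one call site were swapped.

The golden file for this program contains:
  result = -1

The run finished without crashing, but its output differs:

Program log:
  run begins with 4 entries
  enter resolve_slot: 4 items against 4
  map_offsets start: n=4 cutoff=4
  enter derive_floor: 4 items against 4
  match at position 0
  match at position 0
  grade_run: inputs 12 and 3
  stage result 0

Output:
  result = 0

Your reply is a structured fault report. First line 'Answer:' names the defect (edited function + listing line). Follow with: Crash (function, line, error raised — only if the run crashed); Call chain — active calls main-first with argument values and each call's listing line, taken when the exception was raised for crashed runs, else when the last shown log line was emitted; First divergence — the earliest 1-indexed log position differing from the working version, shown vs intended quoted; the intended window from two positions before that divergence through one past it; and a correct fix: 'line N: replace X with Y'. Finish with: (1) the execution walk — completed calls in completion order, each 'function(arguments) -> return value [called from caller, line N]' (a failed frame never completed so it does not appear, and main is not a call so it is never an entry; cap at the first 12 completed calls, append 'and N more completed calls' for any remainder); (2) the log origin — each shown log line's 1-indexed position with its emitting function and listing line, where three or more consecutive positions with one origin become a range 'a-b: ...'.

Answer: the defect is in main at line 33.
Key fact: Every logged value matches the working version; the printed result is what differs.
Call chain: main.
First divergence: none; the two logs match at every position.
Execution walk:
  derive_floor([4, 4, 11, 12], 4) -> 0  [called from map_offsets, line 10]
  map_offsets([4, 4, 11, 12], 4) -> 12  [called from resolve_slot, line 23]
  grade_run(12, 3) -> 0  [called from resolve_slot, line 25]
  resolve_slot([4, 4, 11, 12], 4) -> 0  [called from main, line 31]
Origin of each log line:
  1: emitted by main (line 30)
  2: emitted by resolve_slot (line 22)
  3: emitted by map_offsets (line 9)
  4: emitted by derive_floor (line 2)
  5: emitted by derive_floor (line 5)
  6: emitted by map_offsets (line 11)
  7: emitted by grade_run (line 16)
  8: emitted by main (line 32)
A correct fix: line 33: replace `%` with `-`.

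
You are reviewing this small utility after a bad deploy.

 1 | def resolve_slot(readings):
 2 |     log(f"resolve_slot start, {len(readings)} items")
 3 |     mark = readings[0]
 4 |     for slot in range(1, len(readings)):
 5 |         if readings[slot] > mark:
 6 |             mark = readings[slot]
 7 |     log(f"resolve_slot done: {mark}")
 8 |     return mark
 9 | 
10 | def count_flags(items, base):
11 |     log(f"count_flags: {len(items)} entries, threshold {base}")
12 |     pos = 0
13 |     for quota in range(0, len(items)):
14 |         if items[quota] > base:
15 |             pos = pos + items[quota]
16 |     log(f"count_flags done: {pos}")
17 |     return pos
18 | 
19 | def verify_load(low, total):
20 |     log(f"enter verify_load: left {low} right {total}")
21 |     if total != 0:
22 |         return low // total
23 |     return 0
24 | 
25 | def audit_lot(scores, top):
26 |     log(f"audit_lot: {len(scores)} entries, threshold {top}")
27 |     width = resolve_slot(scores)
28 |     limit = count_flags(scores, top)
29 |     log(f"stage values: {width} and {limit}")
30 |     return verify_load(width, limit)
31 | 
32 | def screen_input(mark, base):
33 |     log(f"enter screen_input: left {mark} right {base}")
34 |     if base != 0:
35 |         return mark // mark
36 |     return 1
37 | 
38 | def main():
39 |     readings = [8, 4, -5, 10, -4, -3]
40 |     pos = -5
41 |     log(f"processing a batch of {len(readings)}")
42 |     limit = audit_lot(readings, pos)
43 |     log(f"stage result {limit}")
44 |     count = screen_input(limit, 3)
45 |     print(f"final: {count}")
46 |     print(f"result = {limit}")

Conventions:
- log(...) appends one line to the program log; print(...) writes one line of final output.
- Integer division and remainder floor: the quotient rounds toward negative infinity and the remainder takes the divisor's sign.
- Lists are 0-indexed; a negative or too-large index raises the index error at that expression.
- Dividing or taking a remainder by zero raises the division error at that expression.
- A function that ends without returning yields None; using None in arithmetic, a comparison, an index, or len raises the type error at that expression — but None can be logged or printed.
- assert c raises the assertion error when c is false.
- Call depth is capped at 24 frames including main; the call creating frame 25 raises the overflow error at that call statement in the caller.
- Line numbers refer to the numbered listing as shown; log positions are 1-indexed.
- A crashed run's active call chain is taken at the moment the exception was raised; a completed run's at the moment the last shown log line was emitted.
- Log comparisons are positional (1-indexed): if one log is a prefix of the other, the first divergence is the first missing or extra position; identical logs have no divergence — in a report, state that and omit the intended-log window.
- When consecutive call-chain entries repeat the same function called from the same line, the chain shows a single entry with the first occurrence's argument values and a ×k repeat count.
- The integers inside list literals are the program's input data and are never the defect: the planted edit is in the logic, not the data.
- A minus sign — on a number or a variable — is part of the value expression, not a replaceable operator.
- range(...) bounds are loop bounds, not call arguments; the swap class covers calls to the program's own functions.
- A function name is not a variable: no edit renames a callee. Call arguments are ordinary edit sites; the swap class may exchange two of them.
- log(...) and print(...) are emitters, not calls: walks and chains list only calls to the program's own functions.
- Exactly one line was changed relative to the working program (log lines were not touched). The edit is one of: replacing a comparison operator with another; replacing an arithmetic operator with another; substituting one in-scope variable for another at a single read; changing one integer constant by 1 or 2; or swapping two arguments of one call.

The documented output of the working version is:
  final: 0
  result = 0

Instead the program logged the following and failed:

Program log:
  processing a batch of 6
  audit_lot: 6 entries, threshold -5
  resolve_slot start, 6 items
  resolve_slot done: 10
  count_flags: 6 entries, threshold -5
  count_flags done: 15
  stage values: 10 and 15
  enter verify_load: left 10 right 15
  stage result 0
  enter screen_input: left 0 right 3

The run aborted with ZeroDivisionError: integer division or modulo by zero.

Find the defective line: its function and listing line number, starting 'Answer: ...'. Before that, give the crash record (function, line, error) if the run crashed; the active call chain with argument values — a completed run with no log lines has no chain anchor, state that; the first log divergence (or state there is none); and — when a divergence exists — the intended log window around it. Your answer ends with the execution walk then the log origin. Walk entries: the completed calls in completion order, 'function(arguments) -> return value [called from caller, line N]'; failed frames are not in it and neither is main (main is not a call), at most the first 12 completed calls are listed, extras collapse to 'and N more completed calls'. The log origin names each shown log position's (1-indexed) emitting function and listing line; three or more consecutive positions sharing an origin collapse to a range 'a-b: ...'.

Answer: the defect is in screen_input at line 35.
Core observation: The logs agree in full; the defect surfaces as the crash itself.
Crash: screen_input, line 35, ZeroDivisionError.
Call chain: main -> screen_input(0, 3) (called at line 44).
First divergence: none (the log streams are identical).
Execution walk:
  resolve_slot([8, 4, -5, 10, -4, -3]) -> 10  [called from audit_lot, line 27]
  count_flags([8, 4, -5, 10, -4, -3], -5) -> 15  [called from audit_lot, line 28]
  verify_load(10, 15) -> 0  [called from audit_lot, line 30]
  audit_lot([8, 4, -5, 10, -4, -3], -5) -> 0  [called from main, line 42]
Log origins:
  1: logged in main at line 41
  2: logged in audit_lot at line 26
  3: logged in resolve_slot at line 2
  4: logged in resolve_slot at line 7
  5: logged in count_flags at line 11
  6: logged in count_flags at line 16
  7: logged in audit_lot at line 29
  8: logged in verify_load at line 20
  9: logged in main at line 43
  10: logged in screen_input at line 33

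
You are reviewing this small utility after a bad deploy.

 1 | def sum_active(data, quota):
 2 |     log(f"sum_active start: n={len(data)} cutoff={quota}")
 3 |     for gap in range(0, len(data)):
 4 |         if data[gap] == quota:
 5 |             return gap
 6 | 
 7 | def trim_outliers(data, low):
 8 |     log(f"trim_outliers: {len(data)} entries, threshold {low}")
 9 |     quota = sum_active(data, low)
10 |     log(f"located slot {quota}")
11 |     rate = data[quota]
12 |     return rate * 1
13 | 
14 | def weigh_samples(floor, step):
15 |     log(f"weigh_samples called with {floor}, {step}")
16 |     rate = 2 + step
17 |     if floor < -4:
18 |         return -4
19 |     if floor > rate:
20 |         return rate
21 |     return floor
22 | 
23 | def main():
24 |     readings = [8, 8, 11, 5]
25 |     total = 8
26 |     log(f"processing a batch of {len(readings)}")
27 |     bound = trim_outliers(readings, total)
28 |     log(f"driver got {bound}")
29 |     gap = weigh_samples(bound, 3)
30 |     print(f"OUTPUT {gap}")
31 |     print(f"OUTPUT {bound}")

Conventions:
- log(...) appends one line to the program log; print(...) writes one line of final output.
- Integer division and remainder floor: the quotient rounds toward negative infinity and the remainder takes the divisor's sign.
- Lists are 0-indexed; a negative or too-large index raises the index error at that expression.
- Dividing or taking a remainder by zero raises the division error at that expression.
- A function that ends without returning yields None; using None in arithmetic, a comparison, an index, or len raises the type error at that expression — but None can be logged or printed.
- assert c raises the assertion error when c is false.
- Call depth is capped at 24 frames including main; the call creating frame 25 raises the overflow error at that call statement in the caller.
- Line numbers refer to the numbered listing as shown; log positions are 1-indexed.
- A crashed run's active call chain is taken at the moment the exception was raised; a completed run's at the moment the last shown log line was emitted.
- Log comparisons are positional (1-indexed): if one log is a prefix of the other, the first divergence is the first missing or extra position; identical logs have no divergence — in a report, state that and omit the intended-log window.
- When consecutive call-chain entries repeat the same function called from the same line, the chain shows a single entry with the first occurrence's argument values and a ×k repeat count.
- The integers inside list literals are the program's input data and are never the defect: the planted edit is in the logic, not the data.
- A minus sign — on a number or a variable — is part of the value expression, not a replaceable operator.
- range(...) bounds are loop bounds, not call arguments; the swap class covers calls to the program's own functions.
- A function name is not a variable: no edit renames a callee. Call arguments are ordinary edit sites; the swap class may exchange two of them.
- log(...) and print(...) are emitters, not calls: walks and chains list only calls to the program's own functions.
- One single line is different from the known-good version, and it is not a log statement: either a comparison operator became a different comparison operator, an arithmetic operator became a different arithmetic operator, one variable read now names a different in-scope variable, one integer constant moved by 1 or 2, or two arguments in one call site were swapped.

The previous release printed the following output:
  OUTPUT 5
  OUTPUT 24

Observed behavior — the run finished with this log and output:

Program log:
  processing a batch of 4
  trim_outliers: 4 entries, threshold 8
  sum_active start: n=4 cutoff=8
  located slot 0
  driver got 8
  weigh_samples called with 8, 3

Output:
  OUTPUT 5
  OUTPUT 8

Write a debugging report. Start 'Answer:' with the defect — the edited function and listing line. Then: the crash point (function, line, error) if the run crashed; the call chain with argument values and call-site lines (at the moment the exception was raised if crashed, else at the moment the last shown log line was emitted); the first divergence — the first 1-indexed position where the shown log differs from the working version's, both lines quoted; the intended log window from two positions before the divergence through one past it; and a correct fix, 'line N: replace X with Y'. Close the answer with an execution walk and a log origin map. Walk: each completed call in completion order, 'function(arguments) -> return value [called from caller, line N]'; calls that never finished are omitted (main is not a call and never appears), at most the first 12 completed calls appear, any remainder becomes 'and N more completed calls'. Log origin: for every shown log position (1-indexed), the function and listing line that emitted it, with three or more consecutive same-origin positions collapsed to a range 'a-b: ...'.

Answer: the defect is in trim_outliers at line 12.
Key observation: At log position 5 the runs split — shown 'driver got 8', but the working version logs 'driver got 24'.
Call chain: main -> weigh_samples(8, 3) (called at line 29).
First divergence: position 5; shown 'driver got 8' vs intended 'driver got 24'.
Intended log window:
  3: sum_active start: n=4 cutoff=8
  4: located slot 0
  5: driver got 24
  6: weigh_samples called with 24, 3
Execution walk:
  sum_active([8, 8, 11, 5], 8) -> 0  [called from trim_outliers, line 9]
  trim_outliers([8, 8, 11, 5], 8) -> 8  [called from main, line 27]
  weigh_samples(8, 3) -> 5  [called from main, line 29]
Log line origins:
  1: emitted by main (line 26)
  2: emitted by trim_outliers (line 8)
  3: emitted by sum_active (line 2)
  4: emitted by trim_outliers (line 10)
  5: emitted by main (line 28)
  6: emitted by weigh_samples (line 15)
A correct fix: line 12: replace `1` with `3`.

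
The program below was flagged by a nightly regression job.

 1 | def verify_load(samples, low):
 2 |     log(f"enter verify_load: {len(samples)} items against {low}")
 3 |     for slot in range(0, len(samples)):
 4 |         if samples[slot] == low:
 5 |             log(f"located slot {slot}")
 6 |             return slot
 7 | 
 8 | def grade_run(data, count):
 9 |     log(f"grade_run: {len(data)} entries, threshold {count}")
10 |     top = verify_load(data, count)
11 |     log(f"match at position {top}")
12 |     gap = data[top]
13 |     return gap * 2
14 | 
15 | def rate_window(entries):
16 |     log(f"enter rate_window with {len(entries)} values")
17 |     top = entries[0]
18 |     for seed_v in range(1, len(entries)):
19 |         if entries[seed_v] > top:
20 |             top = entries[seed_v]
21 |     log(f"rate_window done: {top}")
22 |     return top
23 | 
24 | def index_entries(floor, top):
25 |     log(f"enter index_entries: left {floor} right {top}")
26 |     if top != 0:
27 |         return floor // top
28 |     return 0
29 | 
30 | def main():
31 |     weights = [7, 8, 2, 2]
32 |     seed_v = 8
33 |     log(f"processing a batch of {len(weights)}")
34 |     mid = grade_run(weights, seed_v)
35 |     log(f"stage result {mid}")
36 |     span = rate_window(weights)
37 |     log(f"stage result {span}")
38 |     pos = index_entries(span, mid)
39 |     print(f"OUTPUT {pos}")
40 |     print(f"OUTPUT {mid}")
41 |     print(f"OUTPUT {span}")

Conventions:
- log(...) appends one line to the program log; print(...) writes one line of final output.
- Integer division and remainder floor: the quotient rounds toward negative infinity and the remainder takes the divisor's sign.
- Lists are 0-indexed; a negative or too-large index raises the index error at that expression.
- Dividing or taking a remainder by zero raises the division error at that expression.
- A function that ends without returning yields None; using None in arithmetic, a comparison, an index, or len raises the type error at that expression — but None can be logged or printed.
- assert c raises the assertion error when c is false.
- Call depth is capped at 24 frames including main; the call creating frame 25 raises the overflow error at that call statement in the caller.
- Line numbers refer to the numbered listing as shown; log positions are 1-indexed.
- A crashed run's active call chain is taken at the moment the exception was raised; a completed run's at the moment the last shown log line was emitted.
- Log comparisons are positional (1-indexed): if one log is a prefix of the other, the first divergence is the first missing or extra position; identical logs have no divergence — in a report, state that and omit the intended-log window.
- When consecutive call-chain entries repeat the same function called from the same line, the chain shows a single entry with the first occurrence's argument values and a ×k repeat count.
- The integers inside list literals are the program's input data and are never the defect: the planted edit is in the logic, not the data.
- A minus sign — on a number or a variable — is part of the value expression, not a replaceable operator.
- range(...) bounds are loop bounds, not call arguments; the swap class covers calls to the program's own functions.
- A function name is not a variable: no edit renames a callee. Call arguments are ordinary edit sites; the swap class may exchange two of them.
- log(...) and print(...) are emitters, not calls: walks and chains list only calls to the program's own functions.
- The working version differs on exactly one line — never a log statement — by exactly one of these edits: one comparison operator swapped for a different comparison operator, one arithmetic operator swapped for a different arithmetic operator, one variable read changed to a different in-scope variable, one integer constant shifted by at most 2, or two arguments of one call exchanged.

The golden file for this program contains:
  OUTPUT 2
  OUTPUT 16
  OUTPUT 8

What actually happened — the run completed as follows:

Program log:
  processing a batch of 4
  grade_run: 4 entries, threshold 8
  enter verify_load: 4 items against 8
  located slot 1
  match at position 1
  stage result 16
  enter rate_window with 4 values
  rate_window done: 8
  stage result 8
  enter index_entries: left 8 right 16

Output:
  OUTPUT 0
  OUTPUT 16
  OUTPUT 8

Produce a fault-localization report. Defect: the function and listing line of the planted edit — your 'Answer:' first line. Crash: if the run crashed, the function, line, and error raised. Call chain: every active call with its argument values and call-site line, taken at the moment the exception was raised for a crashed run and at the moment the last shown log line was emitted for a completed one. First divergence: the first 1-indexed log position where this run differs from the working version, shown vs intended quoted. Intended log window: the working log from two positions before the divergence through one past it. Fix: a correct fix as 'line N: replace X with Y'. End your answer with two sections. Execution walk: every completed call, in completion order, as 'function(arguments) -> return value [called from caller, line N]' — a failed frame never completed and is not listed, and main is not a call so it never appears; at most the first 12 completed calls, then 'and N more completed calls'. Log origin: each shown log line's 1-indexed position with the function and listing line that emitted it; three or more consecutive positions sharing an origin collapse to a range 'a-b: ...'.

Answer: the defect is in main at line 38.
Core observation: Position 10 is the first bad log line: 'enter index_entries: left 8 right 16' should read 'enter index_entries: left 16 right 8'.
Call chain: main -> index_entries(8, 16) (called at line 38).
First divergence: at position 10 the run shows 'enter index_entries: left 8 right 16' where the working version logs 'enter index_entries: left 16 right 8'.
Intended log window:
  8: rate_window done: 8
  9: stage result 8
  10: enter index_entries: left 16 right 8
Execution walk:
  verify_load([7, 8, 2, 2], 8) -> 1  [called from grade_run, line 10]
  grade_run([7, 8, 2, 2], 8) -> 16  [called from main, line 34]
  rate_window([7, 8, 2, 2]) -> 8  [called from main, line 36]
  index_entries(8, 16) -> 0  [called from main, line 38]
Log line origins:
  1: logged in main at line 33
  2: logged in grade_run at line 9
  3: logged in verify_load at line 2
  4: logged in verify_load at line 5
  5: logged in grade_run at line 11
  6: logged in main at line 35
  7: logged in rate_window at line 16
  8: logged in rate_window at line 21
  9: logged in main at line 37
  10: logged in index_entries at line 25
A correct fix: line 38: replace `index_entries(span, mid)` with `index_entries(mid, span)`.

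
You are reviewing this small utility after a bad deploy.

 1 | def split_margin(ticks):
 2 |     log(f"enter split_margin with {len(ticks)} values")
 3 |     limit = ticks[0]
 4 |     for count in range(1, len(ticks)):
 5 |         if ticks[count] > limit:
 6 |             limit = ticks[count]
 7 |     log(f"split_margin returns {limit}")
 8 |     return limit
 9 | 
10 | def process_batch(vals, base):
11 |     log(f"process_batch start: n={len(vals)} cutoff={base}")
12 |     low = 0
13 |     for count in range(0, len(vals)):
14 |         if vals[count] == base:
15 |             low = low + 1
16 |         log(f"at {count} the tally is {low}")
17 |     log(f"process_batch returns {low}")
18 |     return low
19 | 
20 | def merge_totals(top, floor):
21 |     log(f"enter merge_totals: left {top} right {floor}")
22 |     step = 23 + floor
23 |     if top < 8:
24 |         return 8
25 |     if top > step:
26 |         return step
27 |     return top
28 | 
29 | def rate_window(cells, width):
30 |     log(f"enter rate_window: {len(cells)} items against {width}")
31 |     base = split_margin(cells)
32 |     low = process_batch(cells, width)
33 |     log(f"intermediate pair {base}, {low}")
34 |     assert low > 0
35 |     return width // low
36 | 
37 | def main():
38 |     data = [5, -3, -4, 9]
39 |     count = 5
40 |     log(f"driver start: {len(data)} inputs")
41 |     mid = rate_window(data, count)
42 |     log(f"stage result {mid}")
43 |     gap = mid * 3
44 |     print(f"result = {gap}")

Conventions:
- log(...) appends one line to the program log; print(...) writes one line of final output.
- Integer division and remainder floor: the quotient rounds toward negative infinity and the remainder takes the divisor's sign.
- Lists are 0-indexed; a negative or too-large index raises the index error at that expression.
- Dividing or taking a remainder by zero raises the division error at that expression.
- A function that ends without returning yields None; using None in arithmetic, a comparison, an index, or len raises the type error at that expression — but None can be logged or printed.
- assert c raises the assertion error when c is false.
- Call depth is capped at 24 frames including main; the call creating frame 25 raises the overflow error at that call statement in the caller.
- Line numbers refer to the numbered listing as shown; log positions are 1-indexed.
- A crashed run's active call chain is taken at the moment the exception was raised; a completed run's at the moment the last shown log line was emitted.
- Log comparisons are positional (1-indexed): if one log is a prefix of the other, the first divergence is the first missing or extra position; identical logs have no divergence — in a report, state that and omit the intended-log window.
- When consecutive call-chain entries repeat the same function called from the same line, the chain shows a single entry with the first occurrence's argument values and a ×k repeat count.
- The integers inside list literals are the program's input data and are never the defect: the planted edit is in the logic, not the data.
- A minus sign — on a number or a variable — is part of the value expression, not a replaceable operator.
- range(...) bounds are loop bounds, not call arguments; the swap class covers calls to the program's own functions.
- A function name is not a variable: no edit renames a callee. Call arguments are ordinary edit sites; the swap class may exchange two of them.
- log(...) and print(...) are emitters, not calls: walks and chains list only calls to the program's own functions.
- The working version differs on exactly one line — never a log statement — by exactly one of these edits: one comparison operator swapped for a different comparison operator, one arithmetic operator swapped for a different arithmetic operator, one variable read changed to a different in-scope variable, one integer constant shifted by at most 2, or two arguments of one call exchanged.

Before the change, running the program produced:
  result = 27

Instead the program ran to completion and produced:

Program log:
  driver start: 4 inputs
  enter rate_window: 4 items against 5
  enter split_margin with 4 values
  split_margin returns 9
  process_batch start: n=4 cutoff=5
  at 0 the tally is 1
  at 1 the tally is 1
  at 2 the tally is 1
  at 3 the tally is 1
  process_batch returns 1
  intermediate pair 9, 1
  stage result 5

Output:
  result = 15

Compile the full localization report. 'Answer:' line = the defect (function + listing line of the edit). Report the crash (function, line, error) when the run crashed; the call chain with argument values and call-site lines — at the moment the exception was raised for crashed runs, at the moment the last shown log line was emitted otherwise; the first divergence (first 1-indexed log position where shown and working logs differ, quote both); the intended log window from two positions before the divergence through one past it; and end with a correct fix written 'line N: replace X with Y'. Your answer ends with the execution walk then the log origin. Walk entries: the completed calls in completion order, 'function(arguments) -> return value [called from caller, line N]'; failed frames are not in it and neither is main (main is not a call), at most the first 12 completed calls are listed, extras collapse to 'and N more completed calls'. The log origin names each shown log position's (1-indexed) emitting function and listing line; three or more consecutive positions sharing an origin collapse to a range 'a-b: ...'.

Answer: the defect is in rate_window at line 35.
Core observation: Everything matches until log position 12, which reads 'stage result 5' in place of 'stage result 9'.
Call chain: main.
First divergence: position 12 — the shown line 'stage result 5' should read 'stage result 9'.
Intended log window:
  10: process_batch returns 1
  11: intermediate pair 9, 1
  12: stage result 9
Execution walk:
  split_margin([5, -3, -4, 9]) -> 9  [called from rate_window, line 31]
  process_batch([5, -3, -4, 9], 5) -> 1  [called from rate_window, line 32]
  rate_window([5, -3, -4, 9], 5) -> 5  [called from main, line 41]
Log line origins:
  1: logged in main at line 40
  2: logged in rate_window at line 30
  3: logged in split_margin at line 2
  4: logged in split_margin at line 7
  5: logged in process_batch at line 11
  6-9: logged in process_batch at line 16
  10: logged in process_batch at line 17
  11: logged in rate_window at line 33
  12: logged in main at line 42
A correct fix: line 35: replace `width` with `base`.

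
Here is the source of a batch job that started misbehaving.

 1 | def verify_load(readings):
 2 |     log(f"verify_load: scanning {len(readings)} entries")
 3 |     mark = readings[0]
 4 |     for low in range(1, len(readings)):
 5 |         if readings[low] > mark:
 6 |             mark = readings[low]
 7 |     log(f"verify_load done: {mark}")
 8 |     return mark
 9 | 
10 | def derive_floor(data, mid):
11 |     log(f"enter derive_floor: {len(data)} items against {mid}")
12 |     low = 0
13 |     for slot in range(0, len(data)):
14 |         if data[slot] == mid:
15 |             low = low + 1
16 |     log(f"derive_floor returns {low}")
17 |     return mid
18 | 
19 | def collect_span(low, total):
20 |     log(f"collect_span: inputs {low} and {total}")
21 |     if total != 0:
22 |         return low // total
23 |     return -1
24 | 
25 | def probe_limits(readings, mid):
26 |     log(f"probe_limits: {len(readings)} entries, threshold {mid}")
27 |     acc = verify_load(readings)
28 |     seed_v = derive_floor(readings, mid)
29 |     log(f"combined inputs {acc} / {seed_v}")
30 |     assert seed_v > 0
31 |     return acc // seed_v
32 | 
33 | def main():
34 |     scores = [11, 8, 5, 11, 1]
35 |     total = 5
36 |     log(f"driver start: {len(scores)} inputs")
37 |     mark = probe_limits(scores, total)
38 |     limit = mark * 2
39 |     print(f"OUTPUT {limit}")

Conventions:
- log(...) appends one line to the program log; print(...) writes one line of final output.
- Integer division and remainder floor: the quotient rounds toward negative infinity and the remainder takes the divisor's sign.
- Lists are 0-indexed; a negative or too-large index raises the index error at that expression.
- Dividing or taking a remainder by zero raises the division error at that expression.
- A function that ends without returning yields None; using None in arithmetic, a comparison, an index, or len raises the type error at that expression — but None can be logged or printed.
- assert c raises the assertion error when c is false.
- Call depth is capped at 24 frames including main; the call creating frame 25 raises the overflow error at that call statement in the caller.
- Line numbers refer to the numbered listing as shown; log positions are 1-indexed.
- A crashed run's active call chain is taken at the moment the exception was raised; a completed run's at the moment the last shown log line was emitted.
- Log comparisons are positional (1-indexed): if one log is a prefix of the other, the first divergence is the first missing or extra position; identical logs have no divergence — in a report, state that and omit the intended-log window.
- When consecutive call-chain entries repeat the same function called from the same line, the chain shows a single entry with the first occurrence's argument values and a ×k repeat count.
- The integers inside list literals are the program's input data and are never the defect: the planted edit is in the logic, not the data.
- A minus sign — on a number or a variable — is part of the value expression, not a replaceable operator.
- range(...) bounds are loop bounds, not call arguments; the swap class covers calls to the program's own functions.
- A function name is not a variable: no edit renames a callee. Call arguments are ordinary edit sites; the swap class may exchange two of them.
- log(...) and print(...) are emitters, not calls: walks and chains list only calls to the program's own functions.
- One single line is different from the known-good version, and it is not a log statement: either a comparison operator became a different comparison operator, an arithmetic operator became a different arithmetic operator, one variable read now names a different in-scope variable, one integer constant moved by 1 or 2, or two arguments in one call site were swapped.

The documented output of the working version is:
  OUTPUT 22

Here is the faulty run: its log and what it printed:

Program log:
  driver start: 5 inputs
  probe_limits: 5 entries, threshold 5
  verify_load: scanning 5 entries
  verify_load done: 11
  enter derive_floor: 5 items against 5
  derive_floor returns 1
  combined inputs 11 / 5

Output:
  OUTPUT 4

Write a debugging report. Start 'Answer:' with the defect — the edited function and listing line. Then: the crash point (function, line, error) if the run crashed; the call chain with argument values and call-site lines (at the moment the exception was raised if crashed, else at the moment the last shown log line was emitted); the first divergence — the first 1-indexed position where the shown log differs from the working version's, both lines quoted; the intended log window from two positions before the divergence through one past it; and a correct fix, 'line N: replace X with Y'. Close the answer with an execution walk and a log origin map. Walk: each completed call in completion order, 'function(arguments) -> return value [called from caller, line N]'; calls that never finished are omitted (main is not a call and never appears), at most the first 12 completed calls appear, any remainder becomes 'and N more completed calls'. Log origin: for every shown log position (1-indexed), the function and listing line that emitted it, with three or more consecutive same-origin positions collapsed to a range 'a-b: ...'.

Answer: the defect is in derive_floor at line 17.
Key observation: The log first diverges at position 7: the faulty run prints 'combined inputs 11 / 5' where the working version prints 'combined inputs 11 / 1'.
Call chain: main -> probe_limits([11, 8, 5, 11, 1], 5) (called at line 37).
First divergence: at position 7 the run shows 'combined inputs 11 / 5' where the working version logs 'combined inputs 11 / 1'.
Intended log window:
  5: enter derive_floor: 5 items against 5
  6: derive_floor returns 1
  7: combined inputs 11 / 1
Execution walk:
  verify_load([11, 8, 5, 11, 1]) -> 11  [called from probe_limits, line 27]
  derive_floor([11, 8, 5, 11, 1], 5) -> 5  [called from probe_limits, line 28]
  probe_limits([11, 8, 5, 11, 1], 5) -> 2  [called from main, line 37]
Log origins:
  1: emitted by main (line 36)
  2: emitted by probe_limits (line 26)
  3: emitted by verify_load (line 2)
  4: emitted by verify_load (line 7)
  5: emitted by derive_floor (line 11)
  6: emitted by derive_floor (line 16)
  7: emitted by probe_limits (line 29)
A correct fix: line 17: replace `mid` with `low`.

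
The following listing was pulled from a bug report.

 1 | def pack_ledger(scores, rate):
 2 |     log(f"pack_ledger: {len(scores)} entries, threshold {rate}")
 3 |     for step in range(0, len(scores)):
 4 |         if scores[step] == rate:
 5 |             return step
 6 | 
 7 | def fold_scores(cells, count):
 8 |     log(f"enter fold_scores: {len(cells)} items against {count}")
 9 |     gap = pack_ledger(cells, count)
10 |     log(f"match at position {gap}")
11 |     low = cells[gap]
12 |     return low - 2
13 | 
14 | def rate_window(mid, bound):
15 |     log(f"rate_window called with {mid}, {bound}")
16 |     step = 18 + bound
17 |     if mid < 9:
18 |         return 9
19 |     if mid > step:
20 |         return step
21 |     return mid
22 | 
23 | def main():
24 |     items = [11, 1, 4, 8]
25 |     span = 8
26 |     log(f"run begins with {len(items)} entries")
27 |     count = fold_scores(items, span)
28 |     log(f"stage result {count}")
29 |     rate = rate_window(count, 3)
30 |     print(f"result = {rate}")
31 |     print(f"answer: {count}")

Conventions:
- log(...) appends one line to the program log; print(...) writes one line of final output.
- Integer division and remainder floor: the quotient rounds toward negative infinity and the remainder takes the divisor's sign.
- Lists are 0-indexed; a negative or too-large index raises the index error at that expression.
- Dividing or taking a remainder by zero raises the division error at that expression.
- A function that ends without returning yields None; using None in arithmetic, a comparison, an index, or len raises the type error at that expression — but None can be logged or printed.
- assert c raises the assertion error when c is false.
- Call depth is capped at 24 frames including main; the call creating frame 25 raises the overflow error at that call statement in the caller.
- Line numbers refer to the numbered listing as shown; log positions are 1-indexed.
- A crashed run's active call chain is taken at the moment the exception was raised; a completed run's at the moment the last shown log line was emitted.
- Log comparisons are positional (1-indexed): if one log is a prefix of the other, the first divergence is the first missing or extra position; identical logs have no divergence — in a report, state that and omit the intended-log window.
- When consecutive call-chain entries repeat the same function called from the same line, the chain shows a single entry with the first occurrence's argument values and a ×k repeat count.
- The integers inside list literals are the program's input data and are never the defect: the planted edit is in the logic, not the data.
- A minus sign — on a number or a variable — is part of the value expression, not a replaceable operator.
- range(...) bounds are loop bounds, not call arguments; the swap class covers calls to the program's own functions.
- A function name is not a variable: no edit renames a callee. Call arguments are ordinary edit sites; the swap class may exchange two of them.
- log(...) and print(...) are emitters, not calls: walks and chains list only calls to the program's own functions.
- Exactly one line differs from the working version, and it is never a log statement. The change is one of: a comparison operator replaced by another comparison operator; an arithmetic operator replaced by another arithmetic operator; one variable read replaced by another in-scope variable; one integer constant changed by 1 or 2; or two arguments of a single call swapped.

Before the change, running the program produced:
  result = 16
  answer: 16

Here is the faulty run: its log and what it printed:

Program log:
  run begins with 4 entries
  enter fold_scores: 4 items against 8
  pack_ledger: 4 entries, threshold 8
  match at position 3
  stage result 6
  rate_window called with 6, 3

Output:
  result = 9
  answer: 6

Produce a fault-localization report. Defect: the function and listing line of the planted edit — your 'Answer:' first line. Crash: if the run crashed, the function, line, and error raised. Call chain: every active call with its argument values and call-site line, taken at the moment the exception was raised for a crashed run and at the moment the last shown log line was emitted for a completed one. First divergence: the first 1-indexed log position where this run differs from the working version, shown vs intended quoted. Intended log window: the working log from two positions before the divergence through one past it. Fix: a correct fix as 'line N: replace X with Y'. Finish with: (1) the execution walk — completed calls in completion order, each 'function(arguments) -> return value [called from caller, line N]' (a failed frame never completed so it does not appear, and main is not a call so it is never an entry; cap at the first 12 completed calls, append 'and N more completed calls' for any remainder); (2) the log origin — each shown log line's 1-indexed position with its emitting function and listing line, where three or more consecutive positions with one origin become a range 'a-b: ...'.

Answer: the defect is in fold_scores at line 12.
Key fact: Position 5 is the first bad log line: 'stage result 6' should read 'stage result 16'.
Call chain: main -> rate_window(6, 3) (called at line 29).
First divergence: position 5 — the shown line 'stage result 6' should read 'stage result 16'.
Intended log window:
  3: pack_ledger: 4 entries, threshold 8
  4: match at position 3
  5: stage result 16
  6: rate_window called with 16, 3
Execution walk:
  pack_ledger([11, 1, 4, 8], 8) -> 3  [called from fold_scores, line 9]
  fold_scores([11, 1, 4, 8], 8) -> 6  [called from main, line 27]
  rate_window(6, 3) -> 9  [called from main, line 29]
Log origin:
  1 — main, line 26
  2 — fold_scores, line 8
  3 — pack_ledger, line 2
  4 — fold_scores, line 10
  5 — main, line 28
  6 — rate_window, line 15
A correct fix: line 12: replace `-` with `*`.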